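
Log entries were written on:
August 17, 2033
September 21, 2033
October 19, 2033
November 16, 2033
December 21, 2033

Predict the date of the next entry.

January 18, 2034

All dates are Wednesdays, 35, 28, 28, 35 days apart.
Specifically, the 3rd Wednesday of each month.
January 2034 — 3rd Wednesday is January 18, 2034.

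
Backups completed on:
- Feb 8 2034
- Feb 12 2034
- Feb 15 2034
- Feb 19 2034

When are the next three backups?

Feb 22 2034, Feb 26 2034, Mar 1 2034

Gaps: 4, 3, 4 days — not constant, but cyclic with period 2.
The events fall on every Wednesday and Sunday.
Next Wednesday: Feb 22 2034.
The following Sunday is Feb 26 2034.
Next Wednesday: Mar 1 2034.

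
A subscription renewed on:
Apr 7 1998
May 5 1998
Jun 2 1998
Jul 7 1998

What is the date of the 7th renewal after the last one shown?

These are Tuesdays at 28- or 35-day spacing (28, 28, 35).
The pattern: 1st Tuesday of the month.
1st Tuesday of August 1998: Aug 4 1998.
September 1998 — 1st Tuesday is Sep 1 1998.
October 1998 — 1st Tuesday is Oct 6 1998.
1st Tuesday of November 1998: Nov 3 1998.
December 1998 — 1st Tuesday is Dec 1 1998.
1st Tuesday of January 1999: Jan 5 1999.
February 1999 — 1st Tuesday is Feb 2 1999.

Feb 2 1999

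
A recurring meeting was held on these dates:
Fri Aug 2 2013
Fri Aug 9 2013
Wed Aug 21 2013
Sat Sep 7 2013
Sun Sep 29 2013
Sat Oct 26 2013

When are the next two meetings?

The spacing grows by 5 each time: 7, 12, 17, 22, 27 days.
Next gap: 32 days. Sat Oct 26 2013 + 32 days = Wed Nov 27 2013.
Next gap: 37 days. Wed Nov 27 2013 + 37 days = Fri Jan 3 2014.

Wed Nov 27 2013, Fri Jan 3 2014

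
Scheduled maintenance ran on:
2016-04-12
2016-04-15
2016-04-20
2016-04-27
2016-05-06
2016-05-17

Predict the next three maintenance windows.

2016-05-30, 2016-06-14, 2016-07-01

Gaps: 3, 5, 7, 9, 11 days — each gap is 2 larger than the previous one.
Next gap: 13 days. 2016-05-17 + 13 days = 2016-05-30.
Next gap: 15 days. 2016-05-30 + 15 days = 2016-06-14.
Next gap: 17 days. 2016-06-14 + 17 days = 2016-07-01.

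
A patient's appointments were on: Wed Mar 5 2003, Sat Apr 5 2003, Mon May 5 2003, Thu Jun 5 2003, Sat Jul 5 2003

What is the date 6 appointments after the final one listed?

Mon Jan 5 2004

Each date is the 5th; the gaps (31, 30, 31, 30) track the month lengths.
The rule is the 5th of each month.
Next: August 2003 → Tue Aug 5 2003.
September 2003: Fri Sep 5 2003.
October 2003: Sun Oct 5 2003.
November 2003: Wed Nov 5 2003.
Next: December 2003 → Fri Dec 5 2003.
Next: January 2004 → Mon Jan 5 2004.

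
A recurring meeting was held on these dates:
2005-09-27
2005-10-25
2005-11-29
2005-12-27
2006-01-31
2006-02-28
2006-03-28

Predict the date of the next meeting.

2006-04-25

These are Tuesdays with 28, 35, 28, 35, 28, 28-day gaps.
Each is the final Tuesday of its month — 2005-11-29 is past the 28th, so '4th Tuesday' doesn't fit.
April 2006 ends with Tuesday 2006-04-25.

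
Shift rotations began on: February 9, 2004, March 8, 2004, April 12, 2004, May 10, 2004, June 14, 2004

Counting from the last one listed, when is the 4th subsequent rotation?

October 11, 2004

Gaps: 28, 35, 28, 35 days — a mix of 28 and 35. Every date is a Monday.
Each is the 2nd Monday of its month.
2nd Monday of July 2004: July 12, 2004.
August 2004 — 2nd Monday is August 9, 2004.
September 2004 — 2nd Monday is September 13, 2004.
October 2004 — 2nd Monday is October 11, 2004.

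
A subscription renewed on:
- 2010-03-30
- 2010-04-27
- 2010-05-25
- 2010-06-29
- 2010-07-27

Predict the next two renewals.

2010-08-31, 2010-09-28

All Tuesdays; the gaps (28, 28, 35, 28) vary with month length.
This is the last Tuesday of each month.
Last Tuesday of August 2010: 2010-08-31.
Last Tuesday of September 2010: 2010-09-28.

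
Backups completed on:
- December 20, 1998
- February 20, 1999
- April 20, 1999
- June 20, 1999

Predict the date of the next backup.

Gaps: 62, 59, 61 days — not constant. Every event is on the 20th of the month.
Pattern: the 20th of every 2 months.
Next: August 1999 → August 20, 1999.

August 20, 1999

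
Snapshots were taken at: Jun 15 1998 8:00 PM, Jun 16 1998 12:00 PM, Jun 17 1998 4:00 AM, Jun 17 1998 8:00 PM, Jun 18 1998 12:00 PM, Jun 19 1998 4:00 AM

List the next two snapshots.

Spacing: 16, 16, 16, 16, 16 h — constant 16 h.
Jun 19 1998 4:00 AM + 16 h = Jun 19 1998 8:00 PM.
Jun 19 1998 8:00 PM + 16 h = Jun 20 1998 12:00 PM.

Jun 19 1998 8:00 PM, Jun 20 1998 12:00 PM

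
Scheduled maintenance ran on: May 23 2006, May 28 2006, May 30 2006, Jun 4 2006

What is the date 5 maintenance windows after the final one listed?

The gap pattern 5, 2, 5 repeats every 2 events.
These are the Tuesdays and Sundays of each week.
Next Tuesday: Jun 6 2006.
Next Sunday: Jun 11 2006.
Next Tuesday: Jun 13 2006.
The following Sunday is Jun 18 2006.
The following Tuesday is Jun 20 2006.

Jun 20 2006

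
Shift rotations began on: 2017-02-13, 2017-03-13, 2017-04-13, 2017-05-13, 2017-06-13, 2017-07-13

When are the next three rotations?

2017-08-13, 2017-09-13, 2017-10-13

Gaps: 28, 31, 30, 31, 30 days — not constant. Every event is on the 13th of the month.
Pattern: the 13th of each month.
August 2017: 2017-08-13.
September 2017: 2017-09-13.
October 2017: 2017-10-13.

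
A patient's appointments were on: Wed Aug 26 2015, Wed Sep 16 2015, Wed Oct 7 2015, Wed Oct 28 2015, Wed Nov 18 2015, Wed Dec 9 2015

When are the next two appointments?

Wed Dec 30 2015, Wed Jan 20 2016

Gaps between consecutive events: 21, 21, 21, 21, 21 days — a constant 21-day interval.
Wed Dec 9 2015 + 21 days = Wed Dec 30 2015.
Wed Dec 30 2015 + 21 days = Wed Jan 20 2016.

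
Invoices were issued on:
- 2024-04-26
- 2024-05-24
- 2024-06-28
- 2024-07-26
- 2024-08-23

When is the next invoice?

These are Fridays at 28- or 35-day spacing (28, 35, 28, 28).
The pattern: 4th Friday of the month.
September 2024 — 4th Friday is 2024-09-27.

2024-09-27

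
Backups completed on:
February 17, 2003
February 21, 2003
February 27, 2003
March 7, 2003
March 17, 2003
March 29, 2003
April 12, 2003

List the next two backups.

The spacing grows by 2 each time: 4, 6, 8, 10, 12, 14 days.
Next gap: 16 days. April 12, 2003 + 16 days = April 28, 2003.
Next gap: 18 days. April 28, 2003 + 18 days = May 16, 2003.

April 28, 2003; May 16, 2003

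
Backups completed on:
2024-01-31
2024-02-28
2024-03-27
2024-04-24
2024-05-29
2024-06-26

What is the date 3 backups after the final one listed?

All Wednesdays; the gaps (28, 28, 28, 35, 28) vary with month length.
This is the last Wednesday of each month.
Last Wednesday of July 2024: 2024-07-31.
Last Wednesday of August 2024: 2024-08-28.
Last Wednesday of September 2024: 2024-09-25.

2024-09-25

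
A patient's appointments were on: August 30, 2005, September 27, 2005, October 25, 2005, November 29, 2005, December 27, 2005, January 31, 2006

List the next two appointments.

All Tuesdays; the gaps (28, 28, 35, 28, 35) vary with month length.
This is the last Tuesday of each month.
February 2006 ends with Tuesday February 28, 2006.
Last Tuesday of March 2006: March 28, 2006.

February 28, 2006; March 28, 2006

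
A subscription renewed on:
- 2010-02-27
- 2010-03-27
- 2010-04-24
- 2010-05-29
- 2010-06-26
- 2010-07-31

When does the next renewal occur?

These are Saturdays with 28, 28, 35, 28, 35-day gaps.
Each is the final Saturday of its month — 2010-05-29 is past the 28th, so '4th Saturday' doesn't fit.
August 2010 ends with Saturday 2010-08-28.

2010-08-28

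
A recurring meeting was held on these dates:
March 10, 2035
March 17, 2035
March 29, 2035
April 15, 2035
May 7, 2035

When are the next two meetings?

June 3, 2035; July 5, 2035

The spacing grows by 5 each time: 7, 12, 17, 22 days.
Next gap: 27 days. May 7, 2035 + 27 days = June 3, 2035.
Next gap: 32 days. June 3, 2035 + 32 days = July 5, 2035.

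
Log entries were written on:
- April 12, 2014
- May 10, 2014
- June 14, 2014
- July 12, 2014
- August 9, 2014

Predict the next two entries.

Gaps: 28, 35, 28, 28 days — a mix of 28 and 35. Every date is a Saturday.
Each is the 2nd Saturday of its month.
2nd Saturday of September 2014: September 13, 2014.
2nd Saturday of October 2014: October 11, 2014.

September 13, 2014; October 11, 2014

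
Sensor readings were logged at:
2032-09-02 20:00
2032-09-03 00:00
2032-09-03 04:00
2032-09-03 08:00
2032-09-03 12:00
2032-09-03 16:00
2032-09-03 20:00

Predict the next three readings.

Spacing: 4, 4, 4, 4, 4, 4 h — constant 4 h.
2032-09-03 20:00 + 4 h = 2032-09-04 00:00.
2032-09-04 00:00 + 4 h = 2032-09-04 04:00.
2032-09-04 04:00 + 4 h = 2032-09-04 08:00.

2032-09-04 00:00, 2032-09-04 04:00, 2032-09-04 08:00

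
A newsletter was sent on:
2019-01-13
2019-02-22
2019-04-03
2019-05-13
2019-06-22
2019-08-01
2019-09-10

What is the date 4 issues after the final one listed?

The spacing is 40, 40, 40, 40, 40, 40 days — always 40 days.
2019-09-10 + 40 days = 2019-10-20.
2019-10-20 + 40 days = 2019-11-29.
2019-11-29 + 40 days = 2020-01-08.
2020-01-08 + 40 days = 2020-02-17.

2020-02-17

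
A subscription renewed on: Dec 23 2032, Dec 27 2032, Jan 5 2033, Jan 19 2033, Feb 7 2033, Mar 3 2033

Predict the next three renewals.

Intervals are 4, 9, 14, 19, 24 days — an arithmetic progression with common difference 5.
Next gap: 29 days. Mar 3 2033 + 29 days = Apr 1 2033.
Next gap: 34 days. Apr 1 2033 + 34 days = May 5 2033.
Next gap: 39 days. May 5 2033 + 39 days = Jun 13 2033.

Apr 1 2033, May 5 2033, Jun 13 2033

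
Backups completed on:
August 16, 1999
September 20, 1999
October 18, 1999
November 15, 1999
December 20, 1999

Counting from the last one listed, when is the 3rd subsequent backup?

March 20, 2000

These are Mondays at 28- or 35-day spacing (35, 28, 28, 35).
The pattern: 3rd Monday of the month.
3rd Monday of January 2000: January 17, 2000.
3rd Monday of February 2000: February 21, 2000.
3rd Monday of March 2000: March 20, 2000.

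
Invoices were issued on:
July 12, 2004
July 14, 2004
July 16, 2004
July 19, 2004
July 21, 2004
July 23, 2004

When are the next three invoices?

July 26, 2004; July 28, 2004; July 30, 2004

Gaps: 2, 2, 3, 2, 2 days — not constant, but cyclic with period 3.
The events fall on every Monday, Wednesday and Friday.
The following Monday is July 26, 2004.
Next Wednesday: July 28, 2004.
Next Friday: July 30, 2004.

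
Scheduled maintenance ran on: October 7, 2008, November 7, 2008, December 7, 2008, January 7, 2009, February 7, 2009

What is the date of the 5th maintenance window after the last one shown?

Each date is the 7th; the gaps (31, 30, 31, 31) track the month lengths.
The rule is the 7th of each month.
Next: March 2009 → March 7, 2009.
Next: April 2009 → April 7, 2009.
May 2009: May 7, 2009.
June 2009: June 7, 2009.
Next: July 2009 → July 7, 2009.

July 7, 2009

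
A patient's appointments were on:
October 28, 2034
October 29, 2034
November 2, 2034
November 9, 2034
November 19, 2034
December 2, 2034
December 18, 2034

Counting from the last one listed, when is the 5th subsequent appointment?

The spacing grows by 3 each time: 1, 4, 7, 10, 13, 16 days.
Next gap: 19 days. December 18, 2034 + 19 days = January 6, 2035.
Next gap: 22 days. January 6, 2035 + 22 days = January 28, 2035.
Next gap: 25 days. January 28, 2035 + 25 days = February 22, 2035.
Next gap: 28 days. February 22, 2035 + 28 days = March 22, 2035.
Next gap: 31 days. March 22, 2035 + 31 days = April 22, 2035.

April 22, 2035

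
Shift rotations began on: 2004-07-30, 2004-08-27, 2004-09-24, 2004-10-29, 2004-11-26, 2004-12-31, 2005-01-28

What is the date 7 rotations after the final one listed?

2005-08-26

Every date is a Friday; gaps 28, 28, 35, 28, 35, 28 days.
Each is the last Friday of its month (at least one falls on the 29th or later, ruling out '4th Friday').
Last Friday of February 2005: 2005-02-25.
March 2005 ends with Friday 2005-03-25.
Last Friday of April 2005: 2005-04-29.
May 2005 ends with Friday 2005-05-27.
June 2005 ends with Friday 2005-06-24.
Last Friday of July 2005: 2005-07-29.
Last Friday of August 2005: 2005-08-26.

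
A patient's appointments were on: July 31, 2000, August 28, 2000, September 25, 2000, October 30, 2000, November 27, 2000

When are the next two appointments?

December 25, 2000; January 29, 2001

These are Mondays with 28, 28, 35, 28-day gaps.
Each is the final Monday of its month — July 31, 2000 is past the 28th, so '4th Monday' doesn't fit.
December 2000 ends with Monday December 25, 2000.
January 2001 ends with Monday January 29, 2001.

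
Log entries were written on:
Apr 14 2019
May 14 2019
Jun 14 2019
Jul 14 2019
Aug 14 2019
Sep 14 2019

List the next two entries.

Oct 14 2019, Nov 14 2019

Gaps: 30, 31, 30, 31, 31 days — not constant. Every event is on the 14th of the month.
Pattern: the 14th of each month.
Next: October 2019 → Oct 14 2019.
November 2019: Nov 14 2019.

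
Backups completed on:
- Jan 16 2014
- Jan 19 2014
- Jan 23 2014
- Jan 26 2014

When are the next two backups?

Every event lands on a Thursday or Sunday (gaps cycle 3, 4, 3).
So the schedule is: every Thursday and Sunday.
The following Thursday is Jan 30 2014.
Next Sunday: Feb 2 2014.

Jan 30 2014, Feb 2 2014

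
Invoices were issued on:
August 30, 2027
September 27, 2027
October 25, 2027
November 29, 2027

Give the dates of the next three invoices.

Every date is a Monday; gaps 28, 28, 35 days.
Each is the last Monday of its month (at least one falls on the 29th or later, ruling out '4th Monday').
Last Monday of December 2027: December 27, 2027.
January 2028 ends with Monday January 31, 2028.
Last Monday of February 2028: February 28, 2028.

December 27, 2027; January 31, 2028; February 28, 2028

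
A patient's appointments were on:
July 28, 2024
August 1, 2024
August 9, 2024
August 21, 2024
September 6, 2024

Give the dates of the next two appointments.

September 26, 2024; October 20, 2024

Gaps: 4, 8, 12, 16 days — each gap is 4 larger than the previous one.
Next gap: 20 days. September 6, 2024 + 20 days = September 26, 2024.
Next gap: 24 days. September 26, 2024 + 24 days = October 20, 2024.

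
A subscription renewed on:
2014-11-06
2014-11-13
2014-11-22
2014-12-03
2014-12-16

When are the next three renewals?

Intervals are 7, 9, 11, 13 days — an arithmetic progression with common difference 2.
Next gap: 15 days. 2014-12-16 + 15 days = 2014-12-31.
Next gap: 17 days. 2014-12-31 + 17 days = 2015-01-17.
Next gap: 19 days. 2015-01-17 + 19 days = 2015-02-05.

2014-12-31, 2015-01-17, 2015-02-05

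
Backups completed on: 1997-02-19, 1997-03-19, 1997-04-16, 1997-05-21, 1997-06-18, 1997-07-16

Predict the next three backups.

Gaps: 28, 28, 35, 28, 28 days — a mix of 28 and 35. Every date is a Wednesday.
Each is the 3rd Wednesday of its month.
3rd Wednesday of August 1997: 1997-08-20.
September 1997 — 3rd Wednesday is 1997-09-17.
October 1997 — 3rd Wednesday is 1997-10-15.

1997-08-20, 1997-09-17, 1997-10-15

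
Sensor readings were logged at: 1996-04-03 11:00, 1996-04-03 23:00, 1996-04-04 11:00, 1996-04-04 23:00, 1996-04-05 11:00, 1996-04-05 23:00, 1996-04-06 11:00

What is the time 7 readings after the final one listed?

Spacing: 12, 12, 12, 12, 12, 12 h — constant 12 h.
1996-04-06 11:00 + 12 h = 1996-04-06 23:00.
1996-04-06 23:00 + 12 h = 1996-04-07 11:00.
1996-04-07 11:00 + 12 h = 1996-04-07 23:00.
1996-04-07 23:00 + 12 h = 1996-04-08 11:00.
1996-04-08 11:00 + 12 h = 1996-04-08 23:00.
1996-04-08 23:00 + 12 h = 1996-04-09 11:00.
1996-04-09 11:00 + 12 h = 1996-04-09 23:00.

1996-04-09 23:00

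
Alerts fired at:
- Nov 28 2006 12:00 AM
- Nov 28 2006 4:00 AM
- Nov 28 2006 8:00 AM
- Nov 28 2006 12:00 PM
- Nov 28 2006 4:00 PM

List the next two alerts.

Nov 28 2006 8:00 PM, Nov 29 2006 12:00 AM

Gaps: 4, 4, 4, 4 hours — each event is 4 hours after the previous one.
Nov 28 2006 4:00 PM + 4 h = Nov 28 2006 8:00 PM.
Nov 28 2006 8:00 PM + 4 h = Nov 29 2006 12:00 AM.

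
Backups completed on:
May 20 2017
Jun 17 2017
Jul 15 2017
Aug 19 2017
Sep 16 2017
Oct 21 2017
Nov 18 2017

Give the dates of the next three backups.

Dec 16 2017, Jan 20 2018, Feb 17 2018

These are Saturdays at 28- or 35-day spacing (28, 28, 35, 28, 35, 28).
The pattern: 3rd Saturday of the month.
December 2017 — 3rd Saturday is Dec 16 2017.
3rd Saturday of January 2018: Jan 20 2018.
3rd Saturday of February 2018: Feb 17 2018.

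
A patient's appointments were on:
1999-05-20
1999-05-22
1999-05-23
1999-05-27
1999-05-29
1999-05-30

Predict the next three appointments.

1999-06-03, 1999-06-05, 1999-06-06

The gap pattern 2, 1, 4, 2, 1 repeats every 3 events.
These are the Thursdays, Saturdays and Sundays of each week.
The following Thursday is 1999-06-03.
Next Saturday: 1999-06-05.
The following Sunday is 1999-06-06.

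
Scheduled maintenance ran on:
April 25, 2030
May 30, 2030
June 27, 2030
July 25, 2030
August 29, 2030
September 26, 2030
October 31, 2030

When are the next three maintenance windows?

November 28, 2030; December 26, 2030; January 30, 2031

Every date is a Thursday; gaps 35, 28, 28, 35, 28, 35 days.
Each is the last Thursday of its month (at least one falls on the 29th or later, ruling out '4th Thursday').
November 2030 ends with Thursday November 28, 2030.
December 2030 ends with Thursday December 26, 2030.
January 2031 ends with Thursday January 30, 2031.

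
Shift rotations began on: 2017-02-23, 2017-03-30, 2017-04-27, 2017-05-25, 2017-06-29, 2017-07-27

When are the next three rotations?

2017-08-31, 2017-09-28, 2017-10-26

All Thursdays; the gaps (35, 28, 28, 35, 28) vary with month length.
This is the last Thursday of each month.
Last Thursday of August 2017: 2017-08-31.
Last Thursday of September 2017: 2017-09-28.
Last Thursday of October 2017: 2017-10-26.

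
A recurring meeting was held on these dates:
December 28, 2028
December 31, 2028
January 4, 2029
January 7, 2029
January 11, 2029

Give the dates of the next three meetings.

January 14, 2029; January 18, 2029; January 21, 2029

Gaps: 3, 4, 3, 4 days — not constant, but cyclic with period 2.
The events fall on every Thursday and Sunday.
Next Sunday: January 14, 2029.
Next Thursday: January 18, 2029.
Next Sunday: January 21, 2029.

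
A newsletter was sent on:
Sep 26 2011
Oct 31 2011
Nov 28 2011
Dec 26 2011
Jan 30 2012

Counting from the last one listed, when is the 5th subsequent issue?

Every date is a Monday; gaps 35, 28, 28, 35 days.
Each is the last Monday of its month (at least one falls on the 29th or later, ruling out '4th Monday').
February 2012 ends with Monday Feb 27 2012.
March 2012 ends with Monday Mar 26 2012.
Last Monday of April 2012: Apr 30 2012.
Last Monday of May 2012: May 28 2012.
June 2012 ends with Monday Jun 25 2012.

Jun 25 2012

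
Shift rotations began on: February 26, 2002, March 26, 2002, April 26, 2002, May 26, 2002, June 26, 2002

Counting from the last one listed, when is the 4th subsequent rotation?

October 26, 2002

The day-of-month is always 26 (28, 31, 30, 31 days between events).
So this recurs on the 26th of each month.
Next: July 2002 → July 26, 2002.
August 2002: August 26, 2002.
September 2002: September 26, 2002.
Next: October 2002 → October 26, 2002.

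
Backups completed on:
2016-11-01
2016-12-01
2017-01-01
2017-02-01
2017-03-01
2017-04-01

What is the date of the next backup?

Each date is the 1st; the gaps (30, 31, 31, 28, 31) track the month lengths.
The rule is the 1st of each month.
Next: May 2017 → 2017-05-01.

2017-05-01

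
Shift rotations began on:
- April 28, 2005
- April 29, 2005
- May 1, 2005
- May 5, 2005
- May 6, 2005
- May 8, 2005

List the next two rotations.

May 12, 2005; May 13, 2005

Every event lands on a Thursday or Friday or Sunday (gaps cycle 1, 2, 4, 1, 2).
So the schedule is: every Thursday, Friday and Sunday.
Next Thursday: May 12, 2005.
Next Friday: May 13, 2005.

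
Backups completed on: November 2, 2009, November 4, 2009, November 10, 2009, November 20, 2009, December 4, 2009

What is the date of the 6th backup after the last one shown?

The spacing grows by 4 each time: 2, 6, 10, 14 days.
Next gap: 18 days. December 4, 2009 + 18 days = December 22, 2009.
Next gap: 22 days. December 22, 2009 + 22 days = January 13, 2010.
Next gap: 26 days. January 13, 2010 + 26 days = February 8, 2010.
Next gap: 30 days. February 8, 2010 + 30 days = March 10, 2010.
Next gap: 34 days. March 10, 2010 + 34 days = April 13, 2010.
Next gap: 38 days. April 13, 2010 + 38 days = May 21, 2010.

May 21, 2010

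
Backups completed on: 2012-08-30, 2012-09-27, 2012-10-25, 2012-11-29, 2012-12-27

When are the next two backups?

All Thursdays; the gaps (28, 28, 35, 28) vary with month length.
This is the last Thursday of each month.
Last Thursday of January 2013: 2013-01-31.
Last Thursday of February 2013: 2013-02-28.

2013-01-31, 2013-02-28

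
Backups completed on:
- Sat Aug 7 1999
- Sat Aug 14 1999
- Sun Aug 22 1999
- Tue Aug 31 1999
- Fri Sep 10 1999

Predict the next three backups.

Gaps: 7, 8, 9, 10 days — each gap is 1 larger than the previous one.
Next gap: 11 days. Fri Sep 10 1999 + 11 days = Tue Sep 21 1999.
Next gap: 12 days. Tue Sep 21 1999 + 12 days = Sun Oct 3 1999.
Next gap: 13 days. Sun Oct 3 1999 + 13 days = Sat Oct 16 1999.

Tue Sep 21 1999, Sun Oct 3 1999, Sat Oct 16 1999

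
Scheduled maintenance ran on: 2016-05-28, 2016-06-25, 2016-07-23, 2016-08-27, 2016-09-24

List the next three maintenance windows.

2016-10-22, 2016-11-26, 2016-12-24

These are Saturdays at 28- or 35-day spacing (28, 28, 35, 28).
The pattern: 4th Saturday of the month.
4th Saturday of October 2016: 2016-10-22.
4th Saturday of November 2016: 2016-11-26.
December 2016 — 4th Saturday is 2016-12-24.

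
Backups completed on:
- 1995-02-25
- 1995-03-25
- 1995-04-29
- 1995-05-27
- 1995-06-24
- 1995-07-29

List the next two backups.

1995-08-26, 1995-09-30

These are Saturdays with 28, 35, 28, 28, 35-day gaps.
Each is the final Saturday of its month — 1995-04-29 is past the 28th, so '4th Saturday' doesn't fit.
August 1995 ends with Saturday 1995-08-26.
Last Saturday of September 1995: 1995-09-30.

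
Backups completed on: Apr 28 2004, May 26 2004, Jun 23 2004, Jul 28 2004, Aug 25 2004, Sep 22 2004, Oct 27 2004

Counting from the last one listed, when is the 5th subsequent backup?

Gaps: 28, 28, 35, 28, 28, 35 days — a mix of 28 and 35. Every date is a Wednesday.
Each is the 4th Wednesday of its month.
4th Wednesday of November 2004: Nov 24 2004.
4th Wednesday of December 2004: Dec 22 2004.
January 2005 — 4th Wednesday is Jan 26 2005.
February 2005 — 4th Wednesday is Feb 23 2005.
March 2005 — 4th Wednesday is Mar 23 2005.

Mar 23 2005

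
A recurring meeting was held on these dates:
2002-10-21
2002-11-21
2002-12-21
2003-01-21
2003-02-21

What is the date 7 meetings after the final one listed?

2003-09-21

Gaps: 31, 30, 31, 31 days — not constant. Every event is on the 21st of the month.
Pattern: the 21st of each month.
Next: March 2003 → 2003-03-21.
Next: April 2003 → 2003-04-21.
Next: May 2003 → 2003-05-21.
Next: June 2003 → 2003-06-21.
July 2003: 2003-07-21.
August 2003: 2003-08-21.
September 2003: 2003-09-21.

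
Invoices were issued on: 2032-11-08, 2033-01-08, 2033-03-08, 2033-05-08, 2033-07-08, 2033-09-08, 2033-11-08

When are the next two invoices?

2034-01-08, 2034-03-08

The day-of-month is always 8 (61, 59, 61, 61, 62, 61 days between events).
So this recurs on the 8th of every 2 months.
January 2034: 2034-01-08.
March 2034: 2034-03-08.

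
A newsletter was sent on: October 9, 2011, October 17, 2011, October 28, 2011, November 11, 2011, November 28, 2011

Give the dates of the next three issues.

Gaps: 8, 11, 14, 17 days — each gap is 3 larger than the previous one.
Next gap: 20 days. November 28, 2011 + 20 days = December 18, 2011.
Next gap: 23 days. December 18, 2011 + 23 days = January 10, 2012.
Next gap: 26 days. January 10, 2012 + 26 days = February 5, 2012.

December 18, 2011; January 10, 2012; February 5, 2012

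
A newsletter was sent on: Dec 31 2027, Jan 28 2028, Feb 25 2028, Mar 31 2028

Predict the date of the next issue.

All Fridays; the gaps (28, 28, 35) vary with month length.
This is the last Friday of each month.
Last Friday of April 2028: Apr 28 2028.

Apr 28 2028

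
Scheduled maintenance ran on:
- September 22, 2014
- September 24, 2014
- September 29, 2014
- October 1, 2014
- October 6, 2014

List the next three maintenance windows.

Gaps: 2, 5, 2, 5 days — not constant, but cyclic with period 2.
The events fall on every Monday and Wednesday.
Next Wednesday: October 8, 2014.
The following Monday is October 13, 2014.
The following Wednesday is October 15, 2014.

October 8, 2014; October 13, 2014; October 15, 2014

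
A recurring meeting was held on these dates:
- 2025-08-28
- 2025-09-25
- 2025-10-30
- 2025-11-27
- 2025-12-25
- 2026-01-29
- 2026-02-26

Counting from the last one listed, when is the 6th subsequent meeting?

2026-08-27

All Thursdays; the gaps (28, 35, 28, 28, 35, 28) vary with month length.
This is the last Thursday of each month.
March 2026 ends with Thursday 2026-03-26.
Last Thursday of April 2026: 2026-04-30.
May 2026 ends with Thursday 2026-05-28.
Last Thursday of June 2026: 2026-06-25.
Last Thursday of July 2026: 2026-07-30.
August 2026 ends with Thursday 2026-08-27.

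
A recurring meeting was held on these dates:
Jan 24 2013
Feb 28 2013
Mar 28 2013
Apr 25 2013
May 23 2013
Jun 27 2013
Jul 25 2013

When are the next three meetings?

Aug 22 2013, Sep 26 2013, Oct 24 2013

Gaps: 35, 28, 28, 28, 35, 28 days — a mix of 28 and 35. Every date is a Thursday.
Each is the 4th Thursday of its month.
4th Thursday of August 2013: Aug 22 2013.
September 2013 — 4th Thursday is Sep 26 2013.
4th Thursday of October 2013: Oct 24 2013.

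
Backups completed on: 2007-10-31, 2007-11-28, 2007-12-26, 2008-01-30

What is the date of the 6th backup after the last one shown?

All Wednesdays; the gaps (28, 28, 35) vary with month length.
This is the last Wednesday of each month.
February 2008 ends with Wednesday 2008-02-27.
Last Wednesday of March 2008: 2008-03-26.
April 2008 ends with Wednesday 2008-04-30.
May 2008 ends with Wednesday 2008-05-28.
June 2008 ends with Wednesday 2008-06-25.
Last Wednesday of July 2008: 2008-07-30.

2008-07-30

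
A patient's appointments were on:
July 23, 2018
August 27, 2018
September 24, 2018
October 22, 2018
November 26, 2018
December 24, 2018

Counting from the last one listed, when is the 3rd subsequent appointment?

March 25, 2019

These are Mondays at 28- or 35-day spacing (35, 28, 28, 35, 28).
The pattern: 4th Monday of the month.
January 2019 — 4th Monday is January 28, 2019.
February 2019 — 4th Monday is February 25, 2019.
4th Monday of March 2019: March 25, 2019.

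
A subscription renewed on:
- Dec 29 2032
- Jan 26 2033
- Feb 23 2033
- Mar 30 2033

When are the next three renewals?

Apr 27 2033, May 25 2033, Jun 29 2033

These are Wednesdays with 28, 28, 35-day gaps.
Each is the final Wednesday of its month — Dec 29 2032 is past the 28th, so '4th Wednesday' doesn't fit.
April 2033 ends with Wednesday Apr 27 2033.
Last Wednesday of May 2033: May 25 2033.
Last Wednesday of June 2033: Jun 29 2033.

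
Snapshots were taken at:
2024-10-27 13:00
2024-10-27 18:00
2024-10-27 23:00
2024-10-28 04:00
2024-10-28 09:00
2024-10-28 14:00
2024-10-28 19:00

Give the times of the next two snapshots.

The interval is a steady 5 hours (5, 5, 5, 5, 5, 5).
2024-10-28 19:00 + 5 h = 2024-10-29 00:00.
2024-10-29 00:00 + 5 h = 2024-10-29 05:00.

2024-10-29 00:00, 2024-10-29 05:00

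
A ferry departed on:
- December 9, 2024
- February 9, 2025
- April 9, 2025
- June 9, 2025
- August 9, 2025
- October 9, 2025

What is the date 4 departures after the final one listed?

June 9, 2026

Each date is the 9th; the gaps (62, 59, 61, 61, 61) track the month lengths.
The rule is the 9th of every 2 months.
Next: December 2025 → December 9, 2025.
Next: February 2026 → February 9, 2026.
Next: April 2026 → April 9, 2026.
June 2026: June 9, 2026.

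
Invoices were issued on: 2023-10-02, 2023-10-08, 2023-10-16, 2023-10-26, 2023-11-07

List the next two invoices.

The spacing grows by 2 each time: 6, 8, 10, 12 days.
Next gap: 14 days. 2023-11-07 + 14 days = 2023-11-21.
Next gap: 16 days. 2023-11-21 + 16 days = 2023-12-07.

2023-11-21, 2023-12-07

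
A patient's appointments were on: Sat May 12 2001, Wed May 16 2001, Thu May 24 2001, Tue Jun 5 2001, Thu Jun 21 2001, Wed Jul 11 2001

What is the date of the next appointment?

The spacing grows by 4 each time: 4, 8, 12, 16, 20 days.
Next gap: 24 days. Wed Jul 11 2001 + 24 days = Sat Aug 4 2001.

Sat Aug 4 2001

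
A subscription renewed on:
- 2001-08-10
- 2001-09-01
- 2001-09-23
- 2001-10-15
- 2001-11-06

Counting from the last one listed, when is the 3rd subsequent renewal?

Every event comes 22 days after the last (22, 22, 22, 22).
2001-11-06 + 22 days = 2001-11-28.
2001-11-28 + 22 days = 2001-12-20.
2001-12-20 + 22 days = 2002-01-11.

2002-01-11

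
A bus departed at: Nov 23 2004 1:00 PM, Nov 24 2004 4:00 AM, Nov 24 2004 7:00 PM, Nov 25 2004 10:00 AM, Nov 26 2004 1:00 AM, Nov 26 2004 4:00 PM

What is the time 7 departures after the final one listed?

Gaps: 15, 15, 15, 15, 15 hours — each event is 15 hours after the previous one.
Nov 26 2004 4:00 PM + 15 h = Nov 27 2004 7:00 AM.
Nov 27 2004 7:00 AM + 15 h = Nov 27 2004 10:00 PM.
Nov 27 2004 10:00 PM + 15 h = Nov 28 2004 1:00 PM.
Nov 28 2004 1:00 PM + 15 h = Nov 29 2004 4:00 AM.
Nov 29 2004 4:00 AM + 15 h = Nov 29 2004 7:00 PM.
Nov 29 2004 7:00 PM + 15 h = Nov 30 2004 10:00 AM.
Nov 30 2004 10:00 AM + 15 h = Dec 1 2004 1:00 AM.

Dec 1 2004 1:00 AM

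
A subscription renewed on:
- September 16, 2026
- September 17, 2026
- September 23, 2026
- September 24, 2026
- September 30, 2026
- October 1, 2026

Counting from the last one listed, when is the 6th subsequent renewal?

The gap pattern 1, 6, 1, 6, 1 repeats every 2 events.
These are the Wednesdays and Thursdays of each week.
Next Wednesday: October 7, 2026.
The following Thursday is October 8, 2026.
Next Wednesday: October 14, 2026.
Next Thursday: October 15, 2026.
Next Wednesday: October 21, 2026.
The following Thursday is October 22, 2026.

October 22, 2026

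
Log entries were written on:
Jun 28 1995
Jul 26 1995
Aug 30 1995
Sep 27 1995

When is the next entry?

All Wednesdays; the gaps (28, 35, 28) vary with month length.
This is the last Wednesday of each month.
Last Wednesday of October 1995: Oct 25 1995.

Oct 25 1995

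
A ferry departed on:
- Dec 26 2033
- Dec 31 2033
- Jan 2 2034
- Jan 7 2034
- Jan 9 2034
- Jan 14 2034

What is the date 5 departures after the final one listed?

The gap pattern 5, 2, 5, 2, 5 repeats every 2 events.
These are the Mondays and Saturdays of each week.
Next Monday: Jan 16 2034.
The following Saturday is Jan 21 2034.
The following Monday is Jan 23 2034.
Next Saturday: Jan 28 2034.
The following Monday is Jan 30 2034.

Jan 30 2034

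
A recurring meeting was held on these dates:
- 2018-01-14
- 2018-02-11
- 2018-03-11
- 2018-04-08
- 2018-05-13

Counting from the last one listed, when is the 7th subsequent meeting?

2018-12-09

Gaps: 28, 28, 28, 35 days — a mix of 28 and 35. Every date is a Sunday.
Each is the 2nd Sunday of its month.
2nd Sunday of June 2018: 2018-06-10.
2nd Sunday of July 2018: 2018-07-08.
August 2018 — 2nd Sunday is 2018-08-12.
2nd Sunday of September 2018: 2018-09-09.
2nd Sunday of October 2018: 2018-10-14.
2nd Sunday of November 2018: 2018-11-11.
December 2018 — 2nd Sunday is 2018-12-09.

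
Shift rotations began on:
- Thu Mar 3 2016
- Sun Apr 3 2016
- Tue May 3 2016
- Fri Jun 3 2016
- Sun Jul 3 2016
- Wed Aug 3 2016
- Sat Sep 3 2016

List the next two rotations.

Each date is the 3rd; the gaps (31, 30, 31, 30, 31, 31) track the month lengths.
The rule is the 3rd of each month.
Next: October 2016 → Mon Oct 3 2016.
November 2016: Thu Nov 3 2016.

Mon Oct 3 2016, Thu Nov 3 2016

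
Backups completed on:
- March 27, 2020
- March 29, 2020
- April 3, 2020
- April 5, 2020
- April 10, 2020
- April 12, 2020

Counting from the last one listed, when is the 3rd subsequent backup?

Every event lands on a Friday or Sunday (gaps cycle 2, 5, 2, 5, 2).
So the schedule is: every Friday and Sunday.
The following Friday is April 17, 2020.
The following Sunday is April 19, 2020.
Next Friday: April 24, 2020.

April 24, 2020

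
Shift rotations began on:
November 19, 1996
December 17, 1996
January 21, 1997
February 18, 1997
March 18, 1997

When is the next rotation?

All dates are Tuesdays, 28, 35, 28, 28 days apart.
Specifically, the 3rd Tuesday of each month.
3rd Tuesday of April 1997: April 15, 1997.

April 15, 1997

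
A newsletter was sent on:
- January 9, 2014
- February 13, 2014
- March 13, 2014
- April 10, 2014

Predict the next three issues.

All dates are Thursdays, 35, 28, 28 days apart.
Specifically, the 2nd Thursday of each month.
May 2014 — 2nd Thursday is May 8, 2014.
June 2014 — 2nd Thursday is June 12, 2014.
2nd Thursday of July 2014: July 10, 2014.

May 8, 2014; June 12, 2014; July 10, 2014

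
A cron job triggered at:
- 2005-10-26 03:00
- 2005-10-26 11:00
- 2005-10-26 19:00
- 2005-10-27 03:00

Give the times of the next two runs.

Spacing: 8, 8, 8 h — constant 8 h.
2005-10-27 03:00 + 8 h = 2005-10-27 11:00.
2005-10-27 11:00 + 8 h = 2005-10-27 19:00.

2005-10-27 11:00, 2005-10-27 19:00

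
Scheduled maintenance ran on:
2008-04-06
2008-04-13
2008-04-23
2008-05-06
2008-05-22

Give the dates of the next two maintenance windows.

Gaps: 7, 10, 13, 16 days — each gap is 3 larger than the previous one.
Next gap: 19 days. 2008-05-22 + 19 days = 2008-06-10.
Next gap: 22 days. 2008-06-10 + 22 days = 2008-07-02.

2008-06-10, 2008-07-02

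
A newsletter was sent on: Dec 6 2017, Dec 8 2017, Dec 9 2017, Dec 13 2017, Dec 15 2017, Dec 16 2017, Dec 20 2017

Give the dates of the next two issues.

Every event lands on a Wednesday or Friday or Saturday (gaps cycle 2, 1, 4, 2, 1, 4).
So the schedule is: every Wednesday, Friday and Saturday.
The following Friday is Dec 22 2017.
Next Saturday: Dec 23 2017.

Dec 22 2017, Dec 23 2017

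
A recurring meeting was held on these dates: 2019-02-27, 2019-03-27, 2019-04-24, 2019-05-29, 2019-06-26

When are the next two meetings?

These are Wednesdays with 28, 28, 35, 28-day gaps.
Each is the final Wednesday of its month — 2019-05-29 is past the 28th, so '4th Wednesday' doesn't fit.
July 2019 ends with Wednesday 2019-07-31.
Last Wednesday of August 2019: 2019-08-28.

2019-07-31, 2019-08-28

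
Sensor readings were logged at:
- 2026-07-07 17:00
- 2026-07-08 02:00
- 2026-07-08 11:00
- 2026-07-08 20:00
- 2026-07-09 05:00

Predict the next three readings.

2026-07-09 14:00, 2026-07-09 23:00, 2026-07-10 08:00

Spacing: 9, 9, 9, 9 h — constant 9 h.
2026-07-09 05:00 + 9 h = 2026-07-09 14:00.
2026-07-09 14:00 + 9 h = 2026-07-09 23:00.
2026-07-09 23:00 + 9 h = 2026-07-10 08:00.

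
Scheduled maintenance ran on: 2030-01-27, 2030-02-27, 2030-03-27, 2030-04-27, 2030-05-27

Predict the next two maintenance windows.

Gaps: 31, 28, 31, 30 days — not constant. Every event is on the 27th of the month.
Pattern: the 27th of each month.
Next: June 2030 → 2030-06-27.
Next: July 2030 → 2030-07-27.

2030-06-27, 2030-07-27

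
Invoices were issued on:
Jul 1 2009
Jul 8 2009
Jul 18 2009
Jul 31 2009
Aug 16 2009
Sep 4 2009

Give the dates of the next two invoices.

Sep 26 2009, Oct 21 2009

Intervals are 7, 10, 13, 16, 19 days — an arithmetic progression with common difference 3.
Next gap: 22 days. Sep 4 2009 + 22 days = Sep 26 2009.
Next gap: 25 days. Sep 26 2009 + 25 days = Oct 21 2009.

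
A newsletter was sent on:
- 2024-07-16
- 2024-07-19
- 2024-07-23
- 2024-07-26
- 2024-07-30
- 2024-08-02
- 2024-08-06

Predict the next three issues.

2024-08-09, 2024-08-13, 2024-08-16

Every event lands on a Tuesday or Friday (gaps cycle 3, 4, 3, 4, 3, 4).
So the schedule is: every Tuesday and Friday.
Next Friday: 2024-08-09.
Next Tuesday: 2024-08-13.
Next Friday: 2024-08-16.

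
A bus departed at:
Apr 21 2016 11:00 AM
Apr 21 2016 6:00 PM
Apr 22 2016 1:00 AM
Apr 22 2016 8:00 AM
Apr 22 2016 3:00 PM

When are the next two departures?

Spacing: 7, 7, 7, 7 h — constant 7 h.
Apr 22 2016 3:00 PM + 7 h = Apr 22 2016 10:00 PM.
Apr 22 2016 10:00 PM + 7 h = Apr 23 2016 5:00 AM.

Apr 22 2016 10:00 PM, Apr 23 2016 5:00 AM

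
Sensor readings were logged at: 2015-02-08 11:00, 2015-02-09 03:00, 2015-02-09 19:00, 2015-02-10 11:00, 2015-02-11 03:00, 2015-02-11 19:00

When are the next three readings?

2015-02-12 11:00, 2015-02-13 03:00, 2015-02-13 19:00

Gaps: 16, 16, 16, 16, 16 hours — each event is 16 hours after the previous one.
2015-02-11 19:00 + 16 h = 2015-02-12 11:00.
2015-02-12 11:00 + 16 h = 2015-02-13 03:00.
2015-02-13 03:00 + 16 h = 2015-02-13 19:00.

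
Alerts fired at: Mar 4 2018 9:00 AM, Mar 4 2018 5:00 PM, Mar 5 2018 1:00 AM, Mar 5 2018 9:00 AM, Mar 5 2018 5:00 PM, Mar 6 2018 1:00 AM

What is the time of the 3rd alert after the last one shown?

Mar 7 2018 1:00 AM

The interval is a steady 8 hours (8, 8, 8, 8, 8).
Mar 6 2018 1:00 AM + 8 h = Mar 6 2018 9:00 AM.
Mar 6 2018 9:00 AM + 8 h = Mar 6 2018 5:00 PM.
Mar 6 2018 5:00 PM + 8 h = Mar 7 2018 1:00 AM.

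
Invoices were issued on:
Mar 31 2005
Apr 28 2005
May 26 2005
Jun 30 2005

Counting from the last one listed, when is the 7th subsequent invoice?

Jan 26 2006

These are Thursdays with 28, 28, 35-day gaps.
Each is the final Thursday of its month — Mar 31 2005 is past the 28th, so '4th Thursday' doesn't fit.
Last Thursday of July 2005: Jul 28 2005.
August 2005 ends with Thursday Aug 25 2005.
Last Thursday of September 2005: Sep 29 2005.
Last Thursday of October 2005: Oct 27 2005.
November 2005 ends with Thursday Nov 24 2005.
Last Thursday of December 2005: Dec 29 2005.
January 2006 ends with Thursday Jan 26 2006.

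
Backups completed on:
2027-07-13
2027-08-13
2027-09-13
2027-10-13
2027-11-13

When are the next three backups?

2027-12-13, 2028-01-13, 2028-02-13

Each date is the 13th; the gaps (31, 31, 30, 31) track the month lengths.
The rule is the 13th of each month.
Next: December 2027 → 2027-12-13.
Next: January 2028 → 2028-01-13.
February 2028: 2028-02-13.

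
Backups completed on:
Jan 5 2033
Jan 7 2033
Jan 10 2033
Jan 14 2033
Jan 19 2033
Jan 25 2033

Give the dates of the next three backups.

Intervals are 2, 3, 4, 5, 6 days — an arithmetic progression with common difference 1.
Next gap: 7 days. Jan 25 2033 + 7 days = Feb 1 2033.
Next gap: 8 days. Feb 1 2033 + 8 days = Feb 9 2033.
Next gap: 9 days. Feb 9 2033 + 9 days = Feb 18 2033.

Feb 1 2033, Feb 9 2033, Feb 18 2033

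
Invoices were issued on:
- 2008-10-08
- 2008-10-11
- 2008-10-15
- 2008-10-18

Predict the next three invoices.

Every event lands on a Wednesday or Saturday (gaps cycle 3, 4, 3).
So the schedule is: every Wednesday and Saturday.
The following Wednesday is 2008-10-22.
The following Saturday is 2008-10-25.
Next Wednesday: 2008-10-29.

2008-10-22, 2008-10-25, 2008-10-29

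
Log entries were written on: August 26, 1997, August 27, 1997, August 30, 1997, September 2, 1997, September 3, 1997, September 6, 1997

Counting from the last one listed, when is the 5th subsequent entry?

Every event lands on a Tuesday or Wednesday or Saturday (gaps cycle 1, 3, 3, 1, 3).
So the schedule is: every Tuesday, Wednesday and Saturday.
The following Tuesday is September 9, 1997.
The following Wednesday is September 10, 1997.
The following Saturday is September 13, 1997.
Next Tuesday: September 16, 1997.
The following Wednesday is September 17, 1997.

September 17, 1997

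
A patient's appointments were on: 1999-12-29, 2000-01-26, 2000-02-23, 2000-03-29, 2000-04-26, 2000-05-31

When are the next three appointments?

2000-06-28, 2000-07-26, 2000-08-30

All Wednesdays; the gaps (28, 28, 35, 28, 35) vary with month length.
This is the last Wednesday of each month.
Last Wednesday of June 2000: 2000-06-28.
July 2000 ends with Wednesday 2000-07-26.
August 2000 ends with Wednesday 2000-08-30.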